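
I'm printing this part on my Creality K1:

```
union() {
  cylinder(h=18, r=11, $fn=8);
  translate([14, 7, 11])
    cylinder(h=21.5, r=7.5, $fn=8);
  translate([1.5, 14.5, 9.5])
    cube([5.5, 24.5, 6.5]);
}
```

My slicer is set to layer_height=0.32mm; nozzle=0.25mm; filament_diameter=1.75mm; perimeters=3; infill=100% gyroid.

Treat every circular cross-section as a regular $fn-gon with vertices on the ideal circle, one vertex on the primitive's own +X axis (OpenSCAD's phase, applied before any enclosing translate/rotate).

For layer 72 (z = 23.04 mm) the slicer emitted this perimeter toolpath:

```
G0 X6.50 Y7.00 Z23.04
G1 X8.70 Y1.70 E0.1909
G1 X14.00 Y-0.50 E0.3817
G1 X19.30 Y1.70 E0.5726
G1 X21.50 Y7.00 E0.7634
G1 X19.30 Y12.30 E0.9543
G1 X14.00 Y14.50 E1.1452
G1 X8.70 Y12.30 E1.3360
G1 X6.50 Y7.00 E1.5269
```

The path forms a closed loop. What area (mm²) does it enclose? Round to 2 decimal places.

Apply the shoelace formula to the sequence of (X, Y) vertices; enclosed area = 159.00 mm².

159.00 mm²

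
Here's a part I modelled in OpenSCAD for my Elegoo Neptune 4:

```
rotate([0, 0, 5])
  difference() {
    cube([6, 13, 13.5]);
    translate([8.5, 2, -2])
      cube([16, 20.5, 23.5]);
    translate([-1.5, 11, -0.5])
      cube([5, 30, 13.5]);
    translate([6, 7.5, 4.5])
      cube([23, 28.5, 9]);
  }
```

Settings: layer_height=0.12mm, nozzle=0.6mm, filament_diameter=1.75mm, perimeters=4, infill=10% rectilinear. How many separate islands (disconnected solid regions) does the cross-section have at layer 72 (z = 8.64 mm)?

At z = 8.64 mm: the 6×13 cube contributes its full rectangle; the cube at (8.5, 2) is present — its section is the full 16×20.5 rectangle; the 5×30 cube at (-1.5, 11) contributes its full rectangle; the 23×28.5 cube at (6, 7.5) contributes its full rectangle; Subtracting the remaining from the first: starting from the 6×13 cube, the 16×20.5 cube at (8.5, 2) misses the remaining region (no effect); the 5×30 cube at (-1.5, 11) partially overlaps it — only the 7.00 mm² overlap (of its 150.00 mm²) is removed, clipping the outline; the 23×28.5 cube at (6, 7.5) misses the remaining region (no effect) — 1 connected region; (rotated 5° about Z; rotation is an isometry so areas/perimeters/island counts are preserved). Overall, the cross-section is a single solid region. Island count = 1.

1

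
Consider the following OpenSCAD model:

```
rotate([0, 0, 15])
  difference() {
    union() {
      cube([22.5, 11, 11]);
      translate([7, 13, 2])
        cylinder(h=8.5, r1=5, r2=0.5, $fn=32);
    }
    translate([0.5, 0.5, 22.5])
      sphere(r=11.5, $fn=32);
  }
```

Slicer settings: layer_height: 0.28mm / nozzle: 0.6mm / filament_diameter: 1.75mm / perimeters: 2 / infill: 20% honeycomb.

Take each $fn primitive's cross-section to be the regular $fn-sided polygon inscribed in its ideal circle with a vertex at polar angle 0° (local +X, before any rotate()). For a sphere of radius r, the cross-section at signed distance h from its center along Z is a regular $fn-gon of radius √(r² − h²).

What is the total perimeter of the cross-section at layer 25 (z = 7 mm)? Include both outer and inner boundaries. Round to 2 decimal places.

At z = 7 mm: the cube (footprint 22.5×11) is included at this height (perimeter 67.00 mm); the cone at (7, 13) contributes a regular 32-gon of circumradius 2.353 (interpolated between r1=5 and r2=0.5 at t=0.588) (perimeter = 2·32·2.353·sin(180°/32) = 14.76 mm); Taking the union: the regions partially overlap (shared area 0.57 mm²), so the edge portions inside another operand are dropped and the merged outline is re-measured after clipping — boundary = 76.73 mm; the sphere at (0.5, 0.5) does not reach this height (|z−center|=15.500 > r=11.5); Taking the first minus the rest: none of the subtracted shapes is present at this height, so the result so far is unchanged — boundary = 76.73 mm; (whole slice rotated 15° about Z — lengths, areas and connectivity unchanged). Overall, the cross-section is a single solid region. Total boundary length (outer) = 76.73 mm.

76.73 mm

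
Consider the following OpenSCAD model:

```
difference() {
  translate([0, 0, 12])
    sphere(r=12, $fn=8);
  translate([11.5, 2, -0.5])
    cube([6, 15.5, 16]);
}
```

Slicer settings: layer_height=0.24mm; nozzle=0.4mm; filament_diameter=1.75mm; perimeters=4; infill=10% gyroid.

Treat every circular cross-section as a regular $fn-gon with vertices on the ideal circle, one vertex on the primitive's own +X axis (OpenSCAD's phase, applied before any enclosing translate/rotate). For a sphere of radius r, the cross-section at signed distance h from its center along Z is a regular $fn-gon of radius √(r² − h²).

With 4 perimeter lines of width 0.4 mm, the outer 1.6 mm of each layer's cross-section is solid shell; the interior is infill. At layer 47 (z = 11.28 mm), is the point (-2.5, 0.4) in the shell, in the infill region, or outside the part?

infill

At z = 11.28 mm: the r=12 sphere contributes a regular 8-gon of circumradius √(12²−0.72²) = 11.978; the cube at (11.5, 2) (footprint 6×15.5) is included at this height; Taking the first minus the rest: starting from the r=12 sphere, the 6×15.5 cube at (11.5, 2) misses the remaining region (no effect) — 1 connected region. Overall, the cross-section is a single solid region. The nearest boundary edge runs (-11.98, 0.00)→(-8.47, 8.47); distance from the point to it = 8.60 mm. The point is inside the cross-section and 8.60 mm from the nearest boundary — more than the 1.6 mm shell width (4 × 0.4), so it's in the infill interior.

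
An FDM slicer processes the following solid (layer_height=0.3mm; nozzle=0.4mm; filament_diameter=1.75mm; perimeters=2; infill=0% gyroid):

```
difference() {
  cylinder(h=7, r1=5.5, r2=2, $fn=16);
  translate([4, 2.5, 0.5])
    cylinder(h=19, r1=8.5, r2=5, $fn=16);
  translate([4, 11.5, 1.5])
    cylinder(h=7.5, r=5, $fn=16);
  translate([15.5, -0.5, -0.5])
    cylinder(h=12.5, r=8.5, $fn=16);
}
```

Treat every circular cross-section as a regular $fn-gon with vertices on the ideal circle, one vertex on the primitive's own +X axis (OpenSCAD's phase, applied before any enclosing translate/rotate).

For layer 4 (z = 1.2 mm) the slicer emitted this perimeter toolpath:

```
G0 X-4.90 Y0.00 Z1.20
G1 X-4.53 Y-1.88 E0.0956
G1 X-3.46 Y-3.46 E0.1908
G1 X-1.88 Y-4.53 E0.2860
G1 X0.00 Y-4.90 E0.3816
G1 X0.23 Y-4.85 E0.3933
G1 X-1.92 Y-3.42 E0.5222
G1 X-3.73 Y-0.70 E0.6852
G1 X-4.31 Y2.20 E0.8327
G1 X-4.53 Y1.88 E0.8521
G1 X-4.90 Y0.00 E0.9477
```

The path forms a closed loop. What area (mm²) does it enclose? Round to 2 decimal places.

8.12 mm²

Apply the shoelace formula to the sequence of (X, Y) vertices; enclosed area = 8.12 mm².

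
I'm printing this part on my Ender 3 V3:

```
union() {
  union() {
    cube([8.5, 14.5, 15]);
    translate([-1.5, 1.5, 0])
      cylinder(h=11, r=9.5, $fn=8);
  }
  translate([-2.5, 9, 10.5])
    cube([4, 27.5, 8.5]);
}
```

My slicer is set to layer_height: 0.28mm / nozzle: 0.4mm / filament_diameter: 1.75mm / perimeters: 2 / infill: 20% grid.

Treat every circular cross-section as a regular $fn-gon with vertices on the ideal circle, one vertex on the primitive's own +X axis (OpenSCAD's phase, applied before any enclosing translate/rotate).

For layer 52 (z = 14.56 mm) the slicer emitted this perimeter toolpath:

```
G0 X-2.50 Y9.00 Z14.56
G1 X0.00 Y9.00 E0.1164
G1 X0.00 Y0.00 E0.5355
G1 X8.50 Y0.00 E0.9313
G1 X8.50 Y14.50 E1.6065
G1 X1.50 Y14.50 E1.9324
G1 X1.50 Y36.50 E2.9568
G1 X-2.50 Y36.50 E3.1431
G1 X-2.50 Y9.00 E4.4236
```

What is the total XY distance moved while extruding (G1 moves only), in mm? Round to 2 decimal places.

95.00 mm

Sum the Euclidean lengths of each G1 segment: total = 95.00 mm.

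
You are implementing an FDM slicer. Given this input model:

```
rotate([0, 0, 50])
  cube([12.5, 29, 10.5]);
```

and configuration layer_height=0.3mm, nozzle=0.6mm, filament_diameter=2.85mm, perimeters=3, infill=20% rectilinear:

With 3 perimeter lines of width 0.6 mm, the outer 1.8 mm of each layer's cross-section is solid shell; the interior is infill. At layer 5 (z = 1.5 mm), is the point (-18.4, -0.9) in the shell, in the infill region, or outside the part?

At z = 1.5 mm: the cube is present — its section is the full 12.5×29 rectangle; (whole slice rotated 50° about Z — lengths, areas and connectivity unchanged). Overall, the cross-section is a single solid region. Undo the 50° rotation: the query point maps to (-12.517, 13.517) in the un-rotated model frame. The nearest boundary edge runs (0.00, 29.00)→(0.00, 0.00); distance from the point to it = 12.52 mm. The point is not inside any of the regions above, so it lies outside the cross-section (12.52 mm from the nearest boundary).

outside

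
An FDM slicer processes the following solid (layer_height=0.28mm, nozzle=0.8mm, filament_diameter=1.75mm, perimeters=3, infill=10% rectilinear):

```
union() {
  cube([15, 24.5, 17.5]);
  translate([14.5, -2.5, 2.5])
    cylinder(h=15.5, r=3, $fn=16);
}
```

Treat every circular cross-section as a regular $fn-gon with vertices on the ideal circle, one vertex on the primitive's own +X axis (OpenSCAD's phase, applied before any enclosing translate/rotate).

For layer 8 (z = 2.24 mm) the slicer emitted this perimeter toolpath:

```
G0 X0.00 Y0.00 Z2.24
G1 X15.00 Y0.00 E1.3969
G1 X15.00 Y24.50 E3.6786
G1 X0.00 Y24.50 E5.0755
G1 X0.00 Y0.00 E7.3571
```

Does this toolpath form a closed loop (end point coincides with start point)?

yes

Start point (G0): (0.00, 0.00). End point (last G1): the path returns to the start — closed.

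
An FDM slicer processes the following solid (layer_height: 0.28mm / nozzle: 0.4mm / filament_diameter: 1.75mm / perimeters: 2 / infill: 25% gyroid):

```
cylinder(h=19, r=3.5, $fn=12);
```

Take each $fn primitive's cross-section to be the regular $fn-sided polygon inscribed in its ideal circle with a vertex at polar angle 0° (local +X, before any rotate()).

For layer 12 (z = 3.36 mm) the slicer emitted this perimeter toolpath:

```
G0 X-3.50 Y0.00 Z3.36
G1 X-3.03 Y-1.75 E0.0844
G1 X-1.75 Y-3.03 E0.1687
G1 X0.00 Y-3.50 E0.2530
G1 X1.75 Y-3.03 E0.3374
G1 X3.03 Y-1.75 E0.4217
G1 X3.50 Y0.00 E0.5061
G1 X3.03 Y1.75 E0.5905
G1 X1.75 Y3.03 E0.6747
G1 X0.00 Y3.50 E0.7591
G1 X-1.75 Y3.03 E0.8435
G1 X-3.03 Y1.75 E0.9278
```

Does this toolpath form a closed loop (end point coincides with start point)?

no

Start point (G0): (-3.50, 0.00). End point (last G1): the path does not return to the start — open.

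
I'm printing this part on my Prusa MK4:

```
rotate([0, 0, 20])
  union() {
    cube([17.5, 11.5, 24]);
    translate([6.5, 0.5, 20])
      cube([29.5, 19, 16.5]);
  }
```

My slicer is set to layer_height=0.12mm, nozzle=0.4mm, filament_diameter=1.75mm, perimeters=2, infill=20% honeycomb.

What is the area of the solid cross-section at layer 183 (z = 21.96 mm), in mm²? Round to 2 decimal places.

At z = 21.96 mm: the cube (footprint 17.5×11.5) is included at this height (area 201.25 mm²); the cube at (6.5, 0.5) (footprint 29.5×19) is included at this height (area 560.50 mm²); Combining (union): the regions partially overlap — summed areas 761.75 mm² minus the doubly-counted overlap 121.00 mm² gives 640.75 mm² — area = 640.75 mm²; (rotated 20° about Z; rotation is an isometry so areas/perimeters/island counts are preserved). Overall, the cross-section is a single solid region. Net area = 640.75 mm².

640.75 mm²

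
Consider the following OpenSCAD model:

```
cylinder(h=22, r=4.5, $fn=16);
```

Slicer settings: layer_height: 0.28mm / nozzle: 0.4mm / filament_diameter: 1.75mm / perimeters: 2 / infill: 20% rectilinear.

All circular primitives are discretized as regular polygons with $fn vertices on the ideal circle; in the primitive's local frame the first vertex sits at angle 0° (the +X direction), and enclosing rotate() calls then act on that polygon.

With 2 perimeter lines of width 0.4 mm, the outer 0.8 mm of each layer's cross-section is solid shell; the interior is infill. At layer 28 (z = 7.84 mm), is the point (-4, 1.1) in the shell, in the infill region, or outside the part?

shell

At z = 7.84 mm: the cylinder: section is a regular 16-gon, circumradius r=4.5. Overall, the cross-section is a single solid region. The nearest boundary edge runs (-4.16, 1.72)→(-4.50, 0.00); distance from the point to it = 0.28 mm. The point is inside the cross-section, 0.28 mm from the nearest boundary — within the 0.8 mm shell band (2 × 0.4).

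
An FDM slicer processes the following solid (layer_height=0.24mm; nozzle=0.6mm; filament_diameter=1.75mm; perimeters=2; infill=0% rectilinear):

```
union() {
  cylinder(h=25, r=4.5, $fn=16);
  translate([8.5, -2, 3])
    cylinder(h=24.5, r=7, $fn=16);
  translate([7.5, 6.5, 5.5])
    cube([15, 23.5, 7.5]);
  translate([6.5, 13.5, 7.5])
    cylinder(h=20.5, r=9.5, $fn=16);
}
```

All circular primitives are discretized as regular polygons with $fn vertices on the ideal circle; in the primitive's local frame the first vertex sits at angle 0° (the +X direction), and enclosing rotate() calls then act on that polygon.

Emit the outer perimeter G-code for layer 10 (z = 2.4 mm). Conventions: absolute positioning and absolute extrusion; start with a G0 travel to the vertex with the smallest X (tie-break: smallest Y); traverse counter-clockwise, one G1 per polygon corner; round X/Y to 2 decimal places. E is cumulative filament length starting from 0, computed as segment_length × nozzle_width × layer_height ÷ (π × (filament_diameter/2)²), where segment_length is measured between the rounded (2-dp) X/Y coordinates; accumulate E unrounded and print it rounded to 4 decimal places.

G0 X-4.50 Y0.00 Z2.40
G1 X-4.16 Y-1.72 E0.1050
G1 X-3.18 Y-3.18 E0.2102
G1 X-1.72 Y-4.16 E0.3155
G1 X0.00 Y-4.50 E0.4205
G1 X1.72 Y-4.16 E0.5254
G1 X3.18 Y-3.18 E0.6307
G1 X4.16 Y-1.72 E0.7360
G1 X4.50 Y0.00 E0.8410
G1 X4.16 Y1.72 E0.9459
G1 X3.18 Y3.18 E1.0512
G1 X1.72 Y4.16 E1.1565
G1 X0.00 Y4.50 E1.2614
G1 X-1.72 Y4.16 E1.3664
G1 X-3.18 Y3.18 E1.4717
G1 X-4.16 Y1.72 E1.5769
G1 X-4.50 Y0.00 E1.6819

At z = 2.4 mm: the cylinder: section is a regular 16-gon, circumradius r=4.5; the cylinder at (8.5, -2) is not intersected at this z (z outside [3, 27.5]); the cube at (7.5, 6.5) is not intersected at this z (z outside [5.5, 13]); the cylinder at (6.5, 13.5) is not intersected at this z (z outside [7.5, 28]); Taking the union: only the r=4.5 cylinder is present, so the union is just that shape — 1 connected region. The outline is a single polygon with 16 vertices. Extrusion per mm of travel: 0.6 × 0.24 / (π × 0.875²) = 0.059868. Accumulating E over each segment gives final E = 1.6819.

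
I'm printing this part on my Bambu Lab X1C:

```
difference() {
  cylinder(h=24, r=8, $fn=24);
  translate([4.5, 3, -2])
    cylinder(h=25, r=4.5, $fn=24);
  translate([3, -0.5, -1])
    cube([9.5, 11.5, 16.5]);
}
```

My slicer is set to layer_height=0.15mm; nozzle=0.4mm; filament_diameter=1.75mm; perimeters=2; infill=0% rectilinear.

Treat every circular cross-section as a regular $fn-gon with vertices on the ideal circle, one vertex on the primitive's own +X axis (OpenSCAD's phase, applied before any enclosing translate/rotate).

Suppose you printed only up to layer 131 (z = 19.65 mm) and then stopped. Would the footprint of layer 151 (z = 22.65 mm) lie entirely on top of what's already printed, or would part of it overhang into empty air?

entirely on top

Compare the two slices. At z = 19.65: the r=8 cylinder gives a regular 24-gon of circumradius 8 (constant along its height) (area = (24/2)·8.000²·sin(360°/24) = 198.77 mm²); the r=4.5 cylinder at (4.5, 3) gives a regular 24-gon of circumradius 4.5 (constant along its height) (area = (24/2)·4.500²·sin(360°/24) = 62.89 mm²); the cube at (3, -0.5) does not reach this height (z outside [-1, 15.5]); Subtracting the remaining from the first: starting from the r=8 cylinder (198.77 mm²), the r=4.5 cylinder at (4.5, 3) partially overlaps it — only the 50.13 mm² overlap (of its 62.89 mm²) is removed, clipping the outline — area = 148.64 mm². At z = 22.65: the r=8 cylinder contributes a regular 24-gon of circumradius 8 (area = (24/2)·8.000²·sin(360°/24) = 198.77 mm²); the r=4.5 cylinder at (4.5, 3) gives a regular 24-gon of circumradius 4.5 (constant along its height) (area = (24/2)·4.500²·sin(360°/24) = 62.89 mm²); the cube at (3, -0.5) is absent (z outside [-1, 15.5]); Taking the first minus the rest: starting from the r=8 cylinder (198.77 mm²), the r=4.5 cylinder at (4.5, 3) partially overlaps it — only the 50.13 mm² overlap (of its 62.89 mm²) is removed, clipping the outline — area = 148.64 mm². Checking containment: the cross-section at z = 22.65 is a subset of the cross-section at z = 19.65.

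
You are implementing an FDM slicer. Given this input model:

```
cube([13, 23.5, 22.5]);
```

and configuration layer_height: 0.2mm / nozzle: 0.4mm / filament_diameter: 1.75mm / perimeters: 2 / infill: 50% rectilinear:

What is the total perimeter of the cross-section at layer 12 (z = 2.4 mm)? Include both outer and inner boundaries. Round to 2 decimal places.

73.00 mm

At z = 2.4 mm: the cube is present — its section is the full 13×23.5 rectangle (perimeter 73.00 mm). Overall, the cross-section is a single solid region. Total boundary length (outer) = 73.00 mm.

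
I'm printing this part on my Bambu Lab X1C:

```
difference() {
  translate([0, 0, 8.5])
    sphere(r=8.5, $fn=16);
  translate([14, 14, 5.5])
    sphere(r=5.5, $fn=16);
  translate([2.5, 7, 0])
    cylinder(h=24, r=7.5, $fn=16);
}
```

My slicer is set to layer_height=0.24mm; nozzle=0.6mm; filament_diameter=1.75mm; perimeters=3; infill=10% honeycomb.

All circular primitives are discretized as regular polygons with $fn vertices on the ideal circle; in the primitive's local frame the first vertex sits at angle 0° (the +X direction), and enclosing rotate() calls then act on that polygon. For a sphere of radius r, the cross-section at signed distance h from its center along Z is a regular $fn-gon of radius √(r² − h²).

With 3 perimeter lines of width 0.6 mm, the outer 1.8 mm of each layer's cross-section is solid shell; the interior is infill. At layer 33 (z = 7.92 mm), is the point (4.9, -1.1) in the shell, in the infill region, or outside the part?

shell

At z = 7.92 mm: the sphere: section is a regular 16-gon, circumradius = √(r²−h²) = √(8.5²−0.58²) = 8.480; the r=5.5 sphere at (14, 14) contributes a regular 16-gon of circumradius √(5.5²−2.42²) = 4.939; the r=7.5 cylinder at (2.5, 7) gives a regular 16-gon of circumradius 7.5 (constant along its height); After the difference (first − rest): starting from the r=8.5 sphere, the r=5.5 sphere at (14, 14) misses the remaining region (no effect); the r=7.5 cylinder at (2.5, 7) partially overlaps it — only the 82.33 mm² overlap (of its 172.21 mm²) is removed, clipping the outline — 1 connected region. Overall, the cross-section is a single solid region. The nearest boundary edge runs (2.50, -0.50)→(5.37, 0.07); distance from the point to it = 1.06 mm. The point is inside the cross-section, 1.06 mm from the nearest boundary — within the 1.8 mm shell band (3 × 0.6).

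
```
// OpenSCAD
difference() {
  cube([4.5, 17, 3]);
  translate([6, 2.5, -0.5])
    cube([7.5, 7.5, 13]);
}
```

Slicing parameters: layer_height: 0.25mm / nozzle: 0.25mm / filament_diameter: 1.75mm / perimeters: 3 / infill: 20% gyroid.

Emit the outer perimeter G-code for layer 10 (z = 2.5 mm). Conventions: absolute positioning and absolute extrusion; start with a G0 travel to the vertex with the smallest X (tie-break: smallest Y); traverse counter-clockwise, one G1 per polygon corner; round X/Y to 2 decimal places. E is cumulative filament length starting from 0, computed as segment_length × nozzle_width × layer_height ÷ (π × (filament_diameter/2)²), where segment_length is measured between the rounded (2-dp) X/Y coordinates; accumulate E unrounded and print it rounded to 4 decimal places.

At z = 2.5 mm: the 4.5×17 cube contributes its full rectangle; the 7.5×7.5 cube at (6, 2.5) contributes its full rectangle; Taking the first minus the rest: starting from the 4.5×17 cube, the 7.5×7.5 cube at (6, 2.5) misses the remaining region (no effect) — 1 connected region. The outline is a single polygon with 4 vertices. Extrusion per mm of travel: 0.25 × 0.25 / (π × 0.875²) = 0.025984. Accumulating E over each segment gives final E = 1.1173.

G0 X0.00 Y0.00 Z2.50
G1 X4.50 Y0.00 E0.1169
G1 X4.50 Y17.00 E0.5587
G1 X0.00 Y17.00 E0.6756
G1 X0.00 Y0.00 E1.1173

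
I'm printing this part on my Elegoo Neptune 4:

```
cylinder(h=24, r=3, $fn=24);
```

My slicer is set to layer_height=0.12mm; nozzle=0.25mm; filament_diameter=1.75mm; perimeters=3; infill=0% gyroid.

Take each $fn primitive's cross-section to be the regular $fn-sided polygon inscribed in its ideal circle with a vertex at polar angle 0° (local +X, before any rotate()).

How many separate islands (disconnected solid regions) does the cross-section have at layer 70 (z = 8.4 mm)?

At z = 8.4 mm: the r=3 cylinder gives a regular 24-gon of circumradius 3 (constant along its height). Overall, the cross-section is a single solid region. Island count = 1.

1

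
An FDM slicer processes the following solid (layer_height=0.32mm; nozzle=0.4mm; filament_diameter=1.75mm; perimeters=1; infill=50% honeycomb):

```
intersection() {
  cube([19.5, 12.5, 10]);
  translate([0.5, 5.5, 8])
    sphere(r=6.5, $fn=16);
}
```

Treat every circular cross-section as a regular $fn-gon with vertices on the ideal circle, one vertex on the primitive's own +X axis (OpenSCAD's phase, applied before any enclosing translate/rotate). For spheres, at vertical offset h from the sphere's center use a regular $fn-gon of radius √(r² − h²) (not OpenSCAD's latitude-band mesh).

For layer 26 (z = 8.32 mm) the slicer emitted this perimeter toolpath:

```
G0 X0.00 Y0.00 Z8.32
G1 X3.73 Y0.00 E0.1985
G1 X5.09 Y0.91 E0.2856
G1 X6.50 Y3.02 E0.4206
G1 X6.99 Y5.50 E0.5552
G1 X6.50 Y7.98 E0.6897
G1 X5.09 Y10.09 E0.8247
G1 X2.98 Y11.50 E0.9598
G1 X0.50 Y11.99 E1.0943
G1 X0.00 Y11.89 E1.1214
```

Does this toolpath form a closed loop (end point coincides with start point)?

no

Start point (G0): (0.00, 0.00). End point (last G1): the path does not return to the start — open.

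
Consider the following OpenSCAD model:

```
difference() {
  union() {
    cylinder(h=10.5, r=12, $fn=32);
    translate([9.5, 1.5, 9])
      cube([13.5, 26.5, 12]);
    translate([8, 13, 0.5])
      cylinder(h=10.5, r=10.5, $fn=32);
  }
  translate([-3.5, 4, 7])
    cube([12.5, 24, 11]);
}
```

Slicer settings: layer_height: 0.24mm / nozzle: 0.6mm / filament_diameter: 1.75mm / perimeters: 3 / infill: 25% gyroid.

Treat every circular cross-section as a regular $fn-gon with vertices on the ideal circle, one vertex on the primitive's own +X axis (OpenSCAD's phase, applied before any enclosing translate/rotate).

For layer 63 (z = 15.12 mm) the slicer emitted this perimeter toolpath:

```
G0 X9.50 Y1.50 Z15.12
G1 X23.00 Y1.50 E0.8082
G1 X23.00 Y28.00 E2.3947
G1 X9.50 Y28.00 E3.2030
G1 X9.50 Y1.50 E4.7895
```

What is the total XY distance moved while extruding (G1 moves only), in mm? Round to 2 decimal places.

80.00 mm

Sum the Euclidean lengths of each G1 segment: total = 80.00 mm.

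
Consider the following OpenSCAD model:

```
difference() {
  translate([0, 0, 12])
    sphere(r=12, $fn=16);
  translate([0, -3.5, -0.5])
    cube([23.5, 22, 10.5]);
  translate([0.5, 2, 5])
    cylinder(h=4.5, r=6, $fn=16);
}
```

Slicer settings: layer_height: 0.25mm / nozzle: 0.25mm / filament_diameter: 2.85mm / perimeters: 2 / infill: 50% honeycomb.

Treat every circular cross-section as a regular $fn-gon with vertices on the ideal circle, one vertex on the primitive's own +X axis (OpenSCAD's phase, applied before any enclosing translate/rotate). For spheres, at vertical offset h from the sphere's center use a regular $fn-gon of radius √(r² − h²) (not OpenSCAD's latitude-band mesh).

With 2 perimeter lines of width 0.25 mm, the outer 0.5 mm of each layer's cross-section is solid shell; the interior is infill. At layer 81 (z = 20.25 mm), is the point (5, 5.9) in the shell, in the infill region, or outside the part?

infill

At z = 20.25 mm: the r=12 sphere contributes a regular 16-gon of circumradius √(12²−8.25²) = 8.714; the cube at (0, -3.5) does not reach this height (z outside [-0.5, 10]); the cylinder at (0.5, 2) is not intersected at this z (z outside [5, 9.5]); Subtracting the remaining from the first: none of the subtracted shapes is present at this height, so the r=12 sphere is unchanged — 1 connected region. Overall, the cross-section is a single solid region. The nearest boundary edge runs (6.16, 6.16)→(3.33, 8.05); distance from the point to it = 0.86 mm. The point is inside the cross-section and 0.86 mm from the nearest boundary — more than the 0.5 mm shell width (2 × 0.25), so it's in the infill interior.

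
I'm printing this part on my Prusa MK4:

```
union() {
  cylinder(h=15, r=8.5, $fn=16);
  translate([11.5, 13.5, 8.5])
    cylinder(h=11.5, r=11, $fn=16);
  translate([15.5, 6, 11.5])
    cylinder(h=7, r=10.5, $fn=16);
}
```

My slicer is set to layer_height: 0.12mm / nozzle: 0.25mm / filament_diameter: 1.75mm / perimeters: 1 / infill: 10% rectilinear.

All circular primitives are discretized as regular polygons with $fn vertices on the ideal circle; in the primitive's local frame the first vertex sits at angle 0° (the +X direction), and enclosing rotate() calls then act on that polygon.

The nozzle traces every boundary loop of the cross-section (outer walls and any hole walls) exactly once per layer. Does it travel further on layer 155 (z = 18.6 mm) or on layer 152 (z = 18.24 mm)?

Layer 155 (z = 18.6): the cylinder is absent (z outside [0, 15]); the r=11 cylinder at (11.5, 13.5) gives a regular 16-gon of circumradius 11 (constant along its height) (perimeter = 2·16·11.000·sin(180°/16) = 68.67 mm); the cylinder at (15.5, 6) is absent (z outside [11.5, 18.5]); Merging all regions: only the r=11 cylinder at (11.5, 13.5) is present, so the union is just that shape — boundary = 68.67 mm. So its perimeter = 68.67 mm. Layer 152 (z = 18.24): the cylinder is absent (z outside [0, 15]); the r=11 cylinder at (11.5, 13.5) gives a regular 16-gon of circumradius 11 (constant along its height) (perimeter = 2·16·11.000·sin(180°/16) = 68.67 mm); the r=10.5 cylinder at (15.5, 6) gives a regular 16-gon of circumradius 10.5 (constant along its height) (perimeter = 2·16·10.500·sin(180°/16) = 65.55 mm); Taking the union: the regions partially overlap (shared area 178.20 mm²), so the edge portions inside another operand are dropped and the merged outline is re-measured after clipping — boundary = 84.73 mm. So its perimeter = 84.73 mm. Layer 152 is larger (84.73 vs 68.67 mm).

layer 152 (z = 18.24 mm)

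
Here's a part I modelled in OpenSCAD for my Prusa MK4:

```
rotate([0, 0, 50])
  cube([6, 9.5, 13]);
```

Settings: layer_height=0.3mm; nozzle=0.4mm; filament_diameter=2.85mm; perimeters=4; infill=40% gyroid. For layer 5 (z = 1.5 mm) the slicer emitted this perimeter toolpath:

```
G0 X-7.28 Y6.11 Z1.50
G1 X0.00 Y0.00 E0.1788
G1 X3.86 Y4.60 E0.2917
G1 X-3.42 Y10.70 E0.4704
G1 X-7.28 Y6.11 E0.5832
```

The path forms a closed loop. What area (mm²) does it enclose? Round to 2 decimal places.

57.02 mm²

Apply the shoelace formula to the sequence of (X, Y) vertices; enclosed area = 57.02 mm².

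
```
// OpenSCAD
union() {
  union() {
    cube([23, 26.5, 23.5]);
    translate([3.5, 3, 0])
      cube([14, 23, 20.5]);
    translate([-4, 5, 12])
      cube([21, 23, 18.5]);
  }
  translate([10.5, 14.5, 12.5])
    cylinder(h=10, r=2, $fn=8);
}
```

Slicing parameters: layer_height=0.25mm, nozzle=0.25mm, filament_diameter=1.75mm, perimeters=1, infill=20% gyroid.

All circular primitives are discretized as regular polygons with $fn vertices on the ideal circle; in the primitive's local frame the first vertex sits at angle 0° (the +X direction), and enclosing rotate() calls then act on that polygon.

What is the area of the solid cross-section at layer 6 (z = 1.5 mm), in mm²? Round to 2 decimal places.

609.50 mm²

At z = 1.5 mm: the 23×26.5 cube contributes its full rectangle (area 609.50 mm²); the cube at (3.5, 3) (footprint 14×23) is included at this height (area 322.00 mm²); the cube at (-4, 5) is absent (z outside [12, 30.5]); Taking the union: the 14×23 cube at (3.5, 3) lies entirely inside the 23×26.5 cube, so the union is just the 23×26.5 cube — area = 609.50 mm²; the cylinder at (10.5, 14.5) is not intersected at this z (z outside [12.5, 22.5]); Taking the union: only the result so far is present, so the union is just that shape — area = 609.50 mm². Overall, the cross-section is a single solid region. Net area = 609.50 mm².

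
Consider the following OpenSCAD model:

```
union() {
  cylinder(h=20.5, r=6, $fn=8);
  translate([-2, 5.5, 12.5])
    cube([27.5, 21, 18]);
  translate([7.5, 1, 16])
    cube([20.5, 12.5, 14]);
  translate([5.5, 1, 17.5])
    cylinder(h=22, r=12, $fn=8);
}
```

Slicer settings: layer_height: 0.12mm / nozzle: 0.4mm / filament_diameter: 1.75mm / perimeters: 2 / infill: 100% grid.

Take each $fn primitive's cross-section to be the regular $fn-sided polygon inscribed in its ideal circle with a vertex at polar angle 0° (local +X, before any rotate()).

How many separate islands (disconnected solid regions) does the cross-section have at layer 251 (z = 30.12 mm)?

At z = 30.12 mm: the cylinder is not intersected at this z (z outside [0, 20.5]); the cube at (-2, 5.5) is present — its section is the full 27.5×21 rectangle; the cube at (7.5, 1) is absent (z outside [16, 30]); the cylinder at (5.5, 1): section is a regular 8-gon, circumradius r=12; Taking the union: the regions partially overlap (shared area 96.62 mm²), so overlapping operands fuse into one piece — 1 connected region. Overall, the cross-section is a single solid region. Island count = 1.

1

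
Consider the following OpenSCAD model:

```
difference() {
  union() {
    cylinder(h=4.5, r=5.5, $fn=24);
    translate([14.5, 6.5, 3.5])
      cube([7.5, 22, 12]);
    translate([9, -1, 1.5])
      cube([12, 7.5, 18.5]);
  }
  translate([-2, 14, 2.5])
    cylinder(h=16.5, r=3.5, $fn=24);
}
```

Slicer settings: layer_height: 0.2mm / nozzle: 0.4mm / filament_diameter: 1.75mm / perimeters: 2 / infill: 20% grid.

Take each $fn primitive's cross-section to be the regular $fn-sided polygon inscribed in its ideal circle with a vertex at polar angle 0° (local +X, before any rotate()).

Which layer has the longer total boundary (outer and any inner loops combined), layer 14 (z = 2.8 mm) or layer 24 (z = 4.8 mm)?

layer 24 (z = 4.8 mm)

Layer 14 (z = 2.8): the cylinder: section is a regular 24-gon, circumradius r=5.5 (perimeter = 2·24·5.500·sin(180°/24) = 34.46 mm); the cube at (14.5, 6.5) does not reach this height (z outside [3.5, 15.5]); the 12×7.5 cube at (9, -1) contributes its full rectangle (perimeter 39.00 mm); Merging all regions: the 2 present regions are separate (no shared area or edge), so areas and boundary lengths simply add and each stays a separate island — boundary = 73.46 mm; the r=3.5 cylinder at (-2, 14) contributes a regular 24-gon of circumradius 3.5 (perimeter = 2·24·3.500·sin(180°/24) = 21.93 mm); Taking the first minus the rest: starting from the result so far, the r=3.5 cylinder at (-2, 14) misses the remaining region (no effect) — boundary = 73.46 mm. So its perimeter = 73.46 mm. Layer 24 (z = 4.8): the cylinder is absent (z outside [0, 4.5]); the cube at (14.5, 6.5) (footprint 7.5×22) is included at this height (perimeter 59.00 mm); the 12×7.5 cube at (9, -1) contributes its full rectangle (perimeter 39.00 mm); Merging all regions: the 2 present regions share edge segments without overlapping in area, so areas simply add but the touching pieces fuse into one outline (the shared edge portions become interior and drop out of the boundary) — boundary = 85.00 mm; the r=3.5 cylinder at (-2, 14) gives a regular 24-gon of circumradius 3.5 (constant along its height) (perimeter = 2·24·3.500·sin(180°/24) = 21.93 mm); Taking the first minus the rest: starting from the result so far, the r=3.5 cylinder at (-2, 14) misses the remaining region (no effect) — boundary = 85.00 mm. So its perimeter = 85.00 mm. Layer 24 is larger (85.00 vs 73.46 mm).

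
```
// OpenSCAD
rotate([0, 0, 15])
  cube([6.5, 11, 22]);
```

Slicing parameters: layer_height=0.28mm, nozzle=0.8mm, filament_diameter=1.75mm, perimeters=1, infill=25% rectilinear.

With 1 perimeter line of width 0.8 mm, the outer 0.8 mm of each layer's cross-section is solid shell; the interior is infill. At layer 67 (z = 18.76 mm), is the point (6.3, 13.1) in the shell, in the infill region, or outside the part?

At z = 18.76 mm: the cube (footprint 6.5×11) is included at this height; (rotated 15° about Z; rotation is an isometry so areas/perimeters/island counts are preserved). Overall, the cross-section is a single solid region. Undo the 15° rotation: the query point maps to (9.476, 11.023) in the un-rotated model frame. The nearest boundary edge runs (6.50, 0.00)→(6.50, 11.00); distance from the point to it = 2.98 mm. The point is not inside any of the regions above, so it lies outside the cross-section (2.98 mm from the nearest boundary).

outside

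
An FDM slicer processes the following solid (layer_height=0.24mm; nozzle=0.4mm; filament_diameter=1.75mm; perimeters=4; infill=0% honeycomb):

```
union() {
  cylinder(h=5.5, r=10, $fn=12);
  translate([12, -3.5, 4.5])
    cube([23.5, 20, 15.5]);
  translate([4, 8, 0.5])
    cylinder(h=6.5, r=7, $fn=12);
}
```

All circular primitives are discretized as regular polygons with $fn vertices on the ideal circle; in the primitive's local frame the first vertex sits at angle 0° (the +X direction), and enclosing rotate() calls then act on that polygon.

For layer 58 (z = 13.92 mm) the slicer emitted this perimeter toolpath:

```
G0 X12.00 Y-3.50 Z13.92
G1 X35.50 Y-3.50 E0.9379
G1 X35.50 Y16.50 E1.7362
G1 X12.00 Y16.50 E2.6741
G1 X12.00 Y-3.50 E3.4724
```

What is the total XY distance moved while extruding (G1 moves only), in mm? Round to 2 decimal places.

87.00 mm

Sum the Euclidean lengths of each G1 segment: total = 87.00 mm.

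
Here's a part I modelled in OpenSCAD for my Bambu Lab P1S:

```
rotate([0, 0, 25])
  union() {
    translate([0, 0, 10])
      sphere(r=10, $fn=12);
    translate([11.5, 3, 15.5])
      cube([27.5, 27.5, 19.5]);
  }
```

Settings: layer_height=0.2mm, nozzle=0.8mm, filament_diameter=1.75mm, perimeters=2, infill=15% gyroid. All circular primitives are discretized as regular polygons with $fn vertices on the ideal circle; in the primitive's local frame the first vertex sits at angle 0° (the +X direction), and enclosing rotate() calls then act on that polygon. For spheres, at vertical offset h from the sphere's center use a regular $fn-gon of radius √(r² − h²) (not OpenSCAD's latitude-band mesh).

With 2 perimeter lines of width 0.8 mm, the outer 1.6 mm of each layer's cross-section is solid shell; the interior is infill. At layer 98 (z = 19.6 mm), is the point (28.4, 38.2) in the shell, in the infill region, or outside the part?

At z = 19.6 mm: the r=10 sphere slices to a regular 12-gon of circumradius 2.800 (√(r²−h²) with h=9.6 from center); the cube at (11.5, 3) (footprint 27.5×27.5) is included at this height; Merging all regions: the 2 present regions are separate (no shared area or edge), so areas and boundary lengths simply add and each stays a separate island — 2 connected regions; (rotated 25° about Z; rotation is an isometry so areas/perimeters/island counts are preserved). Overall, the cross-section has 2 separate islands. Undo the 25° rotation: the query point maps to (41.883, 22.619) in the un-rotated model frame. The nearest boundary edge runs (39.00, 30.50)→(39.00, 3.00); distance from the point to it = 2.88 mm. The point is not inside any of the regions above, so it lies outside the cross-section (2.88 mm from the nearest boundary).

outside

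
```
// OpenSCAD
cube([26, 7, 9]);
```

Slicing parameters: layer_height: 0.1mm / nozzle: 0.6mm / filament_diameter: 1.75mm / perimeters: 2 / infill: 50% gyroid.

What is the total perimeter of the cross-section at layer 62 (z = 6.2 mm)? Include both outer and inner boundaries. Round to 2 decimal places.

66.00 mm

At z = 6.2 mm: the cube is present — its section is the full 26×7 rectangle (perimeter 66.00 mm). Overall, the cross-section is a single solid region. Total boundary length (outer) = 66.00 mm.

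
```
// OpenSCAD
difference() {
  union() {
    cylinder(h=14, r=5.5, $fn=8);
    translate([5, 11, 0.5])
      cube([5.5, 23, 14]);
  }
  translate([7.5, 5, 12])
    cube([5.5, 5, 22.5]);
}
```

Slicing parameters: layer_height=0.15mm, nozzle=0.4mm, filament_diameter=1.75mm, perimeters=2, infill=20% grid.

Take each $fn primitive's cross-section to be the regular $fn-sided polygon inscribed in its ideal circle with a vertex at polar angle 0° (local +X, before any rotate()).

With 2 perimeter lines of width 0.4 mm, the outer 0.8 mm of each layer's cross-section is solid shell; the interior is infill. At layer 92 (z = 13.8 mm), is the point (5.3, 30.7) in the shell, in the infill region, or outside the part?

At z = 13.8 mm: the r=5.5 cylinder gives a regular 8-gon of circumradius 5.5 (constant along its height); the 5.5×23 cube at (5, 11) contributes its full rectangle; Taking the union: the 2 present regions are separate (no shared area or edge), so areas and boundary lengths simply add and each stays a separate island — 2 connected regions; the 5.5×5 cube at (7.5, 5) contributes its full rectangle; After the difference (first − rest): starting from that combined region, the 5.5×5 cube at (7.5, 5) misses the remaining region (no effect) — 2 connected regions. Overall, the cross-section has 2 separate islands. The nearest boundary edge runs (5.00, 11.00)→(5.00, 34.00); distance from the point to it = 0.30 mm. (Shell/infill is judged within the island containing the point — the largest one.) The point is inside the cross-section, 0.30 mm from the nearest boundary — within the 0.8 mm shell band (2 × 0.4).

shell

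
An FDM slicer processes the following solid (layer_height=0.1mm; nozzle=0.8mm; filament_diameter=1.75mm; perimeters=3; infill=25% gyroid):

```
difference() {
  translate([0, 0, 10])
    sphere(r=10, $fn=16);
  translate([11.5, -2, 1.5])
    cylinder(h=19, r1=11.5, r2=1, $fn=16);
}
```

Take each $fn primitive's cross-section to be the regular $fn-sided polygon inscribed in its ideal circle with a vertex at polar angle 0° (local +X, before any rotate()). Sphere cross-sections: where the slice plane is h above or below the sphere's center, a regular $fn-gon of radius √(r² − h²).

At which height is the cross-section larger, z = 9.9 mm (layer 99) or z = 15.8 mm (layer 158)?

layer 99 (z = 9.9 mm)

Layer 99 (z = 9.9): the sphere: section is a regular 16-gon, circumradius = √(r²−h²) = √(10²−0.1²) = 9.999 (area = (16/2)·9.999²·sin(360°/16) = 306.12 mm²); the cone at (11.5, -2) (r1=11.5→r2=1) has section circumradius 6.858 here — a regular 16-gon (area = (16/2)·6.858²·sin(360°/16) = 143.98 mm²); After the difference (first − rest): starting from the r=10 sphere (306.12 mm²), the cone at (11.5, -2) partially overlaps it — only the 39.62 mm² overlap (of its 143.98 mm²) is removed, clipping the outline — area = 266.50 mm². So its area = 266.50 mm². Layer 158 (z = 15.8): the r=10 sphere slices to a regular 16-gon of circumradius 8.146 (√(r²−h²) with h=5.8 from center) (area = (16/2)·8.146²·sin(360°/16) = 203.16 mm²); the cone at (11.5, -2) (r1=11.5→r2=1) has section circumradius 3.597 here — a regular 16-gon (area = (16/2)·3.597²·sin(360°/16) = 39.62 mm²); After the difference (first − rest): starting from the r=10 sphere (203.16 mm²), the cone at (11.5, -2) misses the remaining region (no effect) — area = 203.16 mm². So its area = 203.16 mm². Layer 99 is larger (266.50 vs 203.16 mm²).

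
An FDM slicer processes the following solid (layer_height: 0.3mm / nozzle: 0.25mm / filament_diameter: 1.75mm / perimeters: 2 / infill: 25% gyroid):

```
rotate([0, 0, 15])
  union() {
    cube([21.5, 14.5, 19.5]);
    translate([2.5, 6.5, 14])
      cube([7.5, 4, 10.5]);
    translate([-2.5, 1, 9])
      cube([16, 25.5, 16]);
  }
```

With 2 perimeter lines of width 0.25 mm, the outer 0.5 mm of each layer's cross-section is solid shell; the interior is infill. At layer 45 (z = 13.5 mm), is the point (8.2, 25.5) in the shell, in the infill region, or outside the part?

outside

At z = 13.5 mm: the cube is present — its section is the full 21.5×14.5 rectangle; the cube at (2.5, 6.5) is absent (z outside [14, 24.5]); the cube at (-2.5, 1) is present — its section is the full 16×25.5 rectangle; Combining (union): the regions partially overlap (shared area 182.25 mm²), so overlapping operands fuse into one piece — 1 connected region; (whole slice rotated 15° about Z — lengths, areas and connectivity unchanged). Overall, the cross-section is a single solid region. Undo the 15° rotation: the query point maps to (14.520, 22.509) in the un-rotated model frame. The nearest boundary edge runs (13.50, 26.50)→(13.50, 14.50); distance from the point to it = 1.02 mm. The point is not inside any of the regions above, so it lies outside the cross-section (1.02 mm from the nearest boundary).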